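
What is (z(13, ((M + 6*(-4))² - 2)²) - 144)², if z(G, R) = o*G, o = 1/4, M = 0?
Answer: 316969/16 ≈ 19811.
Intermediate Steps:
o = ¼ ≈ 0.25000
z(G, R) = G/4
(z(13, ((M + 6*(-4))² - 2)²) - 144)² = ((¼)*13 - 144)² = (13/4 - 144)² = (-563/4)² = 316969/16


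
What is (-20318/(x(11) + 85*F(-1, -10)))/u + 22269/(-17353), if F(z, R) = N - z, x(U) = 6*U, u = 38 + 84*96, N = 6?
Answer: -59806235386/46466318983 ≈ -1.2871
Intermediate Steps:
u = 8102 (u = 38 + 8064 = 8102)
F(z, R) = 6 - z
(-20318/(x(11) + 85*F(-1, -10)))/u + 22269/(-17353) = -20318/(6*11 + 85*(6 - 1*(-1)))/8102 + 22269/(-17353) = -20318/(66 + 85*(6 + 1))*(1/8102) + 22269*(-1/17353) = -20318/(66 + 85*7)*(1/8102) - 22269/17353 = -20318/(66 + 595)*(1/8102) - 22269/17353 = -20318/661*(1/8102) - 22269/17353 = -20318*1/661*(1/8102) - 22269/17353 = -20318/661*1/8102 - 22269/17353 = -10159/2677711 - 22269/17353 = -59806235386/46466318983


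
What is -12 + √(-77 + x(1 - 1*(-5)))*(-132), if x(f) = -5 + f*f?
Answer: -12 - 132*I*√46 ≈ -12.0 - 895.27*I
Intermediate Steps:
x(f) = -5 + f²
-12 + √(-77 + x(1 - 1*(-5)))*(-132) = -12 + √(-77 + (-5 + (1 - 1*(-5))²))*(-132) = -12 + √(-77 + (-5 + (1 + 5)²))*(-132) = -12 + √(-77 + (-5 + 6²))*(-132) = -12 + √(-77 + (-5 + 36))*(-132) = -12 + √(-77 + 31)*(-132) = -12 + √(-46)*(-132) = -12 + (I*√46)*(-132) = -12 - 132*I*√46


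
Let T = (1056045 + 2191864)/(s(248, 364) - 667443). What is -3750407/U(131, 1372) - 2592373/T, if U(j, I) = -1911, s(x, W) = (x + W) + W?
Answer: 473410718432852/886679157 ≈ 5.3391e+5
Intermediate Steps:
s(x, W) = x + 2*W (s(x, W) = (W + x) + W = x + 2*W)
T = -3247909/666467 (T = (1056045 + 2191864)/((248 + 2*364) - 667443) = 3247909/((248 + 728) - 667443) = 3247909/(976 - 667443) = 3247909/(-666467) = 3247909*(-1/666467) = -3247909/666467 ≈ -4.8733)
-3750407/U(131, 1372) - 2592373/T = -3750407/(-1911) - 2592373/(-3247909/666467) = -3750407*(-1/1911) - 2592373*(-666467/3247909) = 3750407/1911 + 246818722313/463987 = 473410718432852/886679157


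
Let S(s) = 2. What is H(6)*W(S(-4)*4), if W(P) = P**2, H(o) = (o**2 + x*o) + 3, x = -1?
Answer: 2112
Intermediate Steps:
H(o) = 3 + o**2 - o (H(o) = (o**2 - o) + 3 = 3 + o**2 - o)
H(6)*W(S(-4)*4) = (3 + 6**2 - 1*6)*(2*4)**2 = (3 + 36 - 6)*8**2 = 33*64 = 2112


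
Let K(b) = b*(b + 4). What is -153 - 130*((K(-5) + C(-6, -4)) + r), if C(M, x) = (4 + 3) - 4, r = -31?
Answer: 2837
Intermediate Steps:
C(M, x) = 3 (C(M, x) = 7 - 4 = 3)
K(b) = b*(4 + b)
-153 - 130*((K(-5) + C(-6, -4)) + r) = -153 - 130*((-5*(4 - 5) + 3) - 31) = -153 - 130*((-5*(-1) + 3) - 31) = -153 - 130*((5 + 3) - 31) = -153 - 130*(8 - 31) = -153 - 130*(-23) = -153 + 2990 = 2837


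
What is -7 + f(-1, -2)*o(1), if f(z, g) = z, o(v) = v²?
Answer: -8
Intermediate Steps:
-7 + f(-1, -2)*o(1) = -7 - 1*1² = -7 - 1*1 = -7 - 1 = -8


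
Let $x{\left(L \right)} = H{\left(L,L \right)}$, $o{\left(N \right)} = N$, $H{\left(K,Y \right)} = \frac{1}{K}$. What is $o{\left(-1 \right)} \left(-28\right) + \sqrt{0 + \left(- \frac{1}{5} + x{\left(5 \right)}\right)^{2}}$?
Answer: $28$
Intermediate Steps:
$x{\left(L \right)} = \frac{1}{L}$
$o{\left(-1 \right)} \left(-28\right) + \sqrt{0 + \left(- \frac{1}{5} + x{\left(5 \right)}\right)^{2}} = \left(-1\right) \left(-28\right) + \sqrt{0 + \left(- \frac{1}{5} + \frac{1}{5}\right)^{2}} = 28 + \sqrt{0 + \left(\left(-1\right) \frac{1}{5} + \frac{1}{5}\right)^{2}} = 28 + \sqrt{0 + \left(- \frac{1}{5} + \frac{1}{5}\right)^{2}} = 28 + \sqrt{0 + 0^{2}} = 28 + \sqrt{0 + 0} = 28 + \sqrt{0} = 28 + 0 = 28$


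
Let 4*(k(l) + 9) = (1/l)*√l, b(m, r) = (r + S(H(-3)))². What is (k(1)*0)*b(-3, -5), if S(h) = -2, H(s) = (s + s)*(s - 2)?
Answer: 0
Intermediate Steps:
H(s) = 2*s*(-2 + s) (H(s) = (2*s)*(-2 + s) = 2*s*(-2 + s))
b(m, r) = (-2 + r)² (b(m, r) = (r - 2)² = (-2 + r)²)
k(l) = -9 + 1/(4*√l) (k(l) = -9 + ((1/l)*√l)/4 = -9 + (√l/l)/4 = -9 + 1/(4*√l))
(k(1)*0)*b(-3, -5) = ((-9 + 1/(4*√1))*0)*(-2 - 5)² = ((-9 + (¼)*1)*0)*(-7)² = ((-9 + ¼)*0)*49 = -35/4*0*49 = 0*49 = 0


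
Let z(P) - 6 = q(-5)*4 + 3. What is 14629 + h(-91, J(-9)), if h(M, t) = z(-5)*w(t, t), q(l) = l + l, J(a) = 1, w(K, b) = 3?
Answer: 14536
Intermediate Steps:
q(l) = 2*l
z(P) = -31 (z(P) = 6 + ((2*(-5))*4 + 3) = 6 + (-10*4 + 3) = 6 + (-40 + 3) = 6 - 37 = -31)
h(M, t) = -93 (h(M, t) = -31*3 = -93)
14629 + h(-91, J(-9)) = 14629 - 93 = 14536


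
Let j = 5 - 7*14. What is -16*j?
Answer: 1488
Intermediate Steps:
j = -93 (j = 5 - 98 = -93)
-16*j = -16*(-93) = 1488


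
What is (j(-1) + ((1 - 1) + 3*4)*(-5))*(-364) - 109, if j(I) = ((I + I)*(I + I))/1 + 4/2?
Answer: 19547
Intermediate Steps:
j(I) = 2 + 4*I² (j(I) = ((2*I)*(2*I))*1 + 4*(½) = (4*I²)*1 + 2 = 4*I² + 2 = 2 + 4*I²)
(j(-1) + ((1 - 1) + 3*4)*(-5))*(-364) - 109 = ((2 + 4*(-1)²) + ((1 - 1) + 3*4)*(-5))*(-364) - 109 = ((2 + 4*1) + (0 + 12)*(-5))*(-364) - 109 = ((2 + 4) + 12*(-5))*(-364) - 109 = (6 - 60)*(-364) - 109 = -54*(-364) - 109 = 19656 - 109 = 19547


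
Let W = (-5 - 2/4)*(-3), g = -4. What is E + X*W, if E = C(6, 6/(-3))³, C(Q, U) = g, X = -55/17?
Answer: -3991/34 ≈ -117.38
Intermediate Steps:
X = -55/17 (X = -55*1/17 = -55/17 ≈ -3.2353)
C(Q, U) = -4
E = -64 (E = (-4)³ = -64)
W = 33/2 (W = (-5 - 2*¼)*(-3) = (-5 - ½)*(-3) = -11/2*(-3) = 33/2 ≈ 16.500)
E + X*W = -64 - 55/17*33/2 = -64 - 1815/34 = -3991/34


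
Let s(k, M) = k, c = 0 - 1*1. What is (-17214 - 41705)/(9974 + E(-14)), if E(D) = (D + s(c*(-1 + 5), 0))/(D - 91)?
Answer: -2062165/349096 ≈ -5.9072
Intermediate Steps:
c = -1 (c = 0 - 1 = -1)
E(D) = (-4 + D)/(-91 + D) (E(D) = (D - (-1 + 5))/(D - 91) = (D - 1*4)/(-91 + D) = (D - 4)/(-91 + D) = (-4 + D)/(-91 + D))
(-17214 - 41705)/(9974 + E(-14)) = (-17214 - 41705)/(9974 + (-4 - 14)/(-91 - 14)) = -58919/(9974 - 18/(-105)) = -58919/(9974 - 1/105*(-18)) = -58919/(9974 + 6/35) = -58919/349096/35 = -58919*35/349096 = -2062165/349096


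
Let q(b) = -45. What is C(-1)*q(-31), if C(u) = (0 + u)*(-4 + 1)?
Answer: -135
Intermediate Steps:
C(u) = -3*u (C(u) = u*(-3) = -3*u)
C(-1)*q(-31) = -3*(-1)*(-45) = 3*(-45) = -135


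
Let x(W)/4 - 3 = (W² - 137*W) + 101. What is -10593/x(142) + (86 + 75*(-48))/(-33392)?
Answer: -486193/154438 ≈ -3.1481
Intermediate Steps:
x(W) = 416 - 548*W + 4*W² (x(W) = 12 + 4*((W² - 137*W) + 101) = 12 + 4*(101 + W² - 137*W) = 12 + (404 - 548*W + 4*W²) = 416 - 548*W + 4*W²)
-10593/x(142) + (86 + 75*(-48))/(-33392) = -10593/(416 - 548*142 + 4*142²) + (86 + 75*(-48))/(-33392) = -10593/(416 - 77816 + 4*20164) + (86 - 3600)*(-1/33392) = -10593/(416 - 77816 + 80656) - 3514*(-1/33392) = -10593/3256 + 1757/16696 = -10593*1/3256 + 1757/16696 = -963/296 + 1757/16696 = -486193/154438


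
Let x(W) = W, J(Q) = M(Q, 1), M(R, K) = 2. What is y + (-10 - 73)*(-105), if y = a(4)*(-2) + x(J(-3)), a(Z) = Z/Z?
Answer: 8715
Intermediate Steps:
a(Z) = 1
J(Q) = 2
y = 0 (y = 1*(-2) + 2 = -2 + 2 = 0)
y + (-10 - 73)*(-105) = 0 + (-10 - 73)*(-105) = 0 - 83*(-105) = 0 + 8715 = 8715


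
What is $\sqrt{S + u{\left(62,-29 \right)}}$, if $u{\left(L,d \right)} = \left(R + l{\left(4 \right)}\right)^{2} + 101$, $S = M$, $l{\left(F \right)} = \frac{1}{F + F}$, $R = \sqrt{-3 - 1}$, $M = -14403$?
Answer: $\frac{\sqrt{-915583 + 32 i}}{8} \approx 0.0020902 + 119.61 i$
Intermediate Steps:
$R = 2 i$ ($R = \sqrt{-4} = 2 i \approx 2.0 i$)
$l{\left(F \right)} = \frac{1}{2 F}$
$S = -14403$
$u{\left(L,d \right)} = 101 + \left(\frac{1}{8} + 2 i\right)^{2}$ ($u{\left(L,d \right)} = \left(2 i + \frac{1}{2 \cdot 4}\right)^{2} + 101 = \left(2 i + \frac{1}{2} \cdot \frac{1}{4}\right)^{2} + 101 = \left(2 i + \frac{1}{8}\right)^{2} + 101 = \left(\frac{1}{8} + 2 i\right)^{2} + 101 = 101 + \left(\frac{1}{8} + 2 i\right)^{2}$)
$\sqrt{S + u{\left(62,-29 \right)}} = \sqrt{-14403 + \left(\frac{6209}{64} + \frac{i}{2}\right)} = \sqrt{- \frac{915583}{64} + \frac{i}{2}}$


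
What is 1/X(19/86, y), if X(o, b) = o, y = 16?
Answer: 86/19 ≈ 4.5263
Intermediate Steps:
1/X(19/86, y) = 1/(19/86) = 86/19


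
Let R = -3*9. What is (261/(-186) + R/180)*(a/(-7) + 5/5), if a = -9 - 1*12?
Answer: -963/155 ≈ -6.2129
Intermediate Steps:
a = -21 (a = -9 - 12 = -21)
R = -27
(261/(-186) + R/180)*(a/(-7) + 5/5) = (261/(-186) - 27/180)*(-21/(-7) + 5/5) = (261*(-1/186) - 27*1/180)*(-21*(-⅐) + 5*(⅕)) = (-87/62 - 3/20)*(3 + 1) = -963/620*4 = -963/155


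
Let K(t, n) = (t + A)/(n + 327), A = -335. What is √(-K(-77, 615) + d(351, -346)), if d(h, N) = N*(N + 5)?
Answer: 2*√6543557313/471 ≈ 343.49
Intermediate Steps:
d(h, N) = N*(5 + N)
K(t, n) = (-335 + t)/(327 + n) (K(t, n) = (t - 335)/(n + 327) = (-335 + t)/(327 + n))
√(-K(-77, 615) + d(351, -346)) = √(-(-335 - 77)/(327 + 615) - 346*(5 - 346)) = √(-(-412)/942 - 346*(-341)) = √(-(-412)/942 + 117986) = √(-1*(-206/471) + 117986) = √(206/471 + 117986) = √(55571612/471) = 2*√6543557313/471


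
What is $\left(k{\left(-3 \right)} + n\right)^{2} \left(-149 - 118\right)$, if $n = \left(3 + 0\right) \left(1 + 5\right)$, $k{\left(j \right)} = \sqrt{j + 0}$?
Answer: $-85707 - 9612 i \sqrt{3} \approx -85707.0 - 16648.0 i$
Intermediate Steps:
$k{\left(j \right)} = \sqrt{j}$
$n = 18$ ($n = 3 \cdot 6 = 18$)
$\left(k{\left(-3 \right)} + n\right)^{2} \left(-149 - 118\right) = \left(\sqrt{-3} + 18\right)^{2} \left(-149 - 118\right) = \left(i \sqrt{3} + 18\right)^{2} \left(-267\right) = \left(18 + i \sqrt{3}\right)^{2} \left(-267\right) = - 267 \left(18 + i \sqrt{3}\right)^{2}$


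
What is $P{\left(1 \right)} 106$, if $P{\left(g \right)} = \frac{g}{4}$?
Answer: $\frac{53}{2} \approx 26.5$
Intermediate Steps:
$P{\left(g \right)} = \frac{g}{4}$ ($P{\left(g \right)} = g \frac{1}{4} = \frac{g}{4}$)
$P{\left(1 \right)} 106 = \frac{1}{4} \cdot 1 \cdot 106 = \frac{1}{4} \cdot 106 = \frac{53}{2}$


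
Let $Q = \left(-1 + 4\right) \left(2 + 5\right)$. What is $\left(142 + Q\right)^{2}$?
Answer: $26569$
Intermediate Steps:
$Q = 21$ ($Q = 3 \cdot 7 = 21$)
$\left(142 + Q\right)^{2} = \left(142 + 21\right)^{2} = 163^{2} = 26569$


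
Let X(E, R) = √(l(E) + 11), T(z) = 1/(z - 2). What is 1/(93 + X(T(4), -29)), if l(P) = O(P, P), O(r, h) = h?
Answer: 186/17275 - √46/17275 ≈ 0.010374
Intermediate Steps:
l(P) = P
T(z) = 1/(-2 + z)
X(E, R) = √(11 + E) (X(E, R) = √(E + 11) = √(11 + E))
1/(93 + X(T(4), -29)) = 1/(93 + √(11 + 1/(-2 + 4))) = 1/(93 + √(11 + 1/2)) = 1/(93 + √(11 + ½)) = 1/(93 + √(23/2)) = 1/(93 + √46/2)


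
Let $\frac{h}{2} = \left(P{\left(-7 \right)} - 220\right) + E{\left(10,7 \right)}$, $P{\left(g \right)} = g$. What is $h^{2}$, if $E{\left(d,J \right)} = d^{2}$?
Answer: $64516$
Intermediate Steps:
$h = -254$ ($h = 2 \left(\left(-7 - 220\right) + 10^{2}\right) = 2 \left(-227 + 100\right) = 2 \left(-127\right) = -254$)
$h^{2} = \left(-254\right)^{2} = 64516$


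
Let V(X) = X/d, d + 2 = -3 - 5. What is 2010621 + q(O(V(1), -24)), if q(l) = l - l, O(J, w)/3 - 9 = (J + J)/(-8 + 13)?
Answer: 2010621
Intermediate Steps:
d = -10 (d = -2 + (-3 - 5) = -2 - 8 = -10)
V(X) = -X/10 (V(X) = X/(-10) = X*(-⅒) = -X/10)
O(J, w) = 27 + 6*J/5 (O(J, w) = 27 + 3*((J + J)/(-8 + 13)) = 27 + 3*((2*J)/5) = 27 + 3*((2*J)*(⅕)) = 27 + 3*(2*J/5) = 27 + 6*J/5)
q(l) = 0
2010621 + q(O(V(1), -24)) = 2010621 + 0 = 2010621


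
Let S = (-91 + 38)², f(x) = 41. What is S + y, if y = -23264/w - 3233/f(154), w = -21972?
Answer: 615102904/225213 ≈ 2731.2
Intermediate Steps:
y = -17520413/225213 (y = -23264/(-21972) - 3233/41 = -23264*(-1/21972) - 3233*1/41 = 5816/5493 - 3233/41 = -17520413/225213 ≈ -77.795)
S = 2809 (S = (-53)² = 2809)
S + y = 2809 - 17520413/225213 = 615102904/225213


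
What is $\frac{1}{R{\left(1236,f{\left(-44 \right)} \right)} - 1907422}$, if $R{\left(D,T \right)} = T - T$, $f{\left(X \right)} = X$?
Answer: $- \frac{1}{1907422} \approx -5.2427 \cdot 10^{-7}$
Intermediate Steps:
$R{\left(D,T \right)} = 0$
$\frac{1}{R{\left(1236,f{\left(-44 \right)} \right)} - 1907422} = \frac{1}{0 - 1907422} = \frac{1}{-1907422} = - \frac{1}{1907422}$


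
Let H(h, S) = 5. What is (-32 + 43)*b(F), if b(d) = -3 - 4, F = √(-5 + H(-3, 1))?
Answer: -77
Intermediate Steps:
F = 0 (F = √(-5 + 5) = √0 = 0)
b(d) = -7
(-32 + 43)*b(F) = (-32 + 43)*(-7) = 11*(-7) = -77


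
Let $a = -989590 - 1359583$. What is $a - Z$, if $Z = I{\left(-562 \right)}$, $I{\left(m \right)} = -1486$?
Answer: $-2347687$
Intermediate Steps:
$a = -2349173$ ($a = -989590 - 1359583 = -2349173$)
$Z = -1486$
$a - Z = -2349173 - -1486 = -2349173 + 1486 = -2347687$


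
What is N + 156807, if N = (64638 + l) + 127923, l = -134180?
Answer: 215188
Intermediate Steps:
N = 58381 (N = (64638 - 134180) + 127923 = -69542 + 127923 = 58381)
N + 156807 = 58381 + 156807 = 215188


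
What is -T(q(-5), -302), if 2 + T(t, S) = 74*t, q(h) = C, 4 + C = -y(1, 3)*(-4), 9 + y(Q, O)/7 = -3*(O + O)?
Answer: 56242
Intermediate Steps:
y(Q, O) = -63 - 42*O (y(Q, O) = -63 + 7*(-3*(O + O)) = -63 + 7*(-6*O) = -63 - 42*O)
C = -760 (C = -4 - (-63 - 42*3)*(-4) = -4 - (-63 - 126)*(-4) = -4 - 1*(-189)*(-4) = -4 + 189*(-4) = -4 - 756 = -760)
q(h) = -760
T(t, S) = -2 + 74*t
-T(q(-5), -302) = -(-2 + 74*(-760)) = -(-2 - 56240) = -1*(-56242) = 56242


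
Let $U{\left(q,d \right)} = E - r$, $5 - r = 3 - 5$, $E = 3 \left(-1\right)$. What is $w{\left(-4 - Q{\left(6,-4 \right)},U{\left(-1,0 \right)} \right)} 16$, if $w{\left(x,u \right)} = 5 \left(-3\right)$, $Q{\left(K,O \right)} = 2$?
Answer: $-240$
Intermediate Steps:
$E = -3$
$r = 7$ ($r = 5 - \left(3 - 5\right) = 5 - -2 = 5 + 2 = 7$)
$U{\left(q,d \right)} = -10$ ($U{\left(q,d \right)} = -3 - 7 = -10$)
$w{\left(x,u \right)} = -15$
$w{\left(-4 - Q{\left(6,-4 \right)},U{\left(-1,0 \right)} \right)} 16 = \left(-15\right) 16 = -240$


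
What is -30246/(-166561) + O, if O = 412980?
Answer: 68786392026/166561 ≈ 4.1298e+5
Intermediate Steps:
-30246/(-166561) + O = -30246/(-166561) + 412980 = -30246*(-1/166561) + 412980 = 30246/166561 + 412980 = 68786392026/166561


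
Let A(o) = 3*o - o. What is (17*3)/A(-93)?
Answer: -17/62 ≈ -0.27419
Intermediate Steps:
A(o) = 2*o
(17*3)/A(-93) = (17*3)/((2*(-93))) = 51/(-186) = 51*(-1/186) = -17/62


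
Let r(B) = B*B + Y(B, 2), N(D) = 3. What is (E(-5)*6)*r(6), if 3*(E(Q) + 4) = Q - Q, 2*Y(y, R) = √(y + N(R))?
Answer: -900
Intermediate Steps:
Y(y, R) = √(3 + y)/2 (Y(y, R) = √(y + 3)/2 = √(3 + y)/2)
E(Q) = -4 (E(Q) = -4 + (Q - Q)/3 = -4 + (⅓)*0 = -4 + 0 = -4)
r(B) = B² + √(3 + B)/2 (r(B) = B*B + √(3 + B)/2 = B² + √(3 + B)/2)
(E(-5)*6)*r(6) = (-4*6)*(6² + √(3 + 6)/2) = -24*(36 + √9/2) = -24*(36 + (½)*3) = -24*(36 + 3/2) = -24*75/2 = -900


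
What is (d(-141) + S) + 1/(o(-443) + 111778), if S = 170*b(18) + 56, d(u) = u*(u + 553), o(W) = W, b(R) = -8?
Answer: -6612853659/111335 ≈ -59396.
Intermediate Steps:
d(u) = u*(553 + u)
S = -1304 (S = 170*(-8) + 56 = -1360 + 56 = -1304)
(d(-141) + S) + 1/(o(-443) + 111778) = (-141*(553 - 141) - 1304) + 1/(-443 + 111778) = (-141*412 - 1304) + 1/111335 = (-58092 - 1304) + 1/111335 = -59396 + 1/111335 = -6612853659/111335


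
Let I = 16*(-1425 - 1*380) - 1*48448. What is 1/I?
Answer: -1/77328 ≈ -1.2932e-5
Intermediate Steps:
I = -77328 (I = 16*(-1425 - 380) - 48448 = 16*(-1805) - 48448 = -28880 - 48448 = -77328)
1/I = 1/(-77328) = -1/77328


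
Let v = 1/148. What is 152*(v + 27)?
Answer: 151886/37 ≈ 4105.0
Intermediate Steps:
v = 1/148 ≈ 0.0067568
152*(v + 27) = 152*(1/148 + 27) = 152*(3997/148) = 151886/37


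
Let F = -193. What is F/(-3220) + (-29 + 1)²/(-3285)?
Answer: -75619/423108 ≈ -0.17872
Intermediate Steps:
F/(-3220) + (-29 + 1)²/(-3285) = -193/(-3220) + (-29 + 1)²/(-3285) = -193*(-1/3220) + (-28)²*(-1/3285) = 193/3220 + 784*(-1/3285) = 193/3220 - 784/3285 = -75619/423108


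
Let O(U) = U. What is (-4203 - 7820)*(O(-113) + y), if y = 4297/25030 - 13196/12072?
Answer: 25866542630203/18885135 ≈ 1.3697e+6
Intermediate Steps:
y = -17401406/18885135 (y = 4297*(1/25030) - 13196*1/12072 = 4297/25030 - 3299/3018 = -17401406/18885135 ≈ -0.92143)
(-4203 - 7820)*(O(-113) + y) = (-4203 - 7820)*(-113 - 17401406/18885135) = -12023*(-2151421661/18885135) = 25866542630203/18885135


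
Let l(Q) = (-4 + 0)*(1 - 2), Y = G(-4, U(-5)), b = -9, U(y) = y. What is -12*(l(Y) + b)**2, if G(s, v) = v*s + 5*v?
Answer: -300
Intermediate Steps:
G(s, v) = 5*v + s*v (G(s, v) = s*v + 5*v = 5*v + s*v)
Y = -5 (Y = -5*(5 - 4) = -5*1 = -5)
l(Q) = 4 (l(Q) = -4*(-1) = 4)
-12*(l(Y) + b)**2 = -12*(4 - 9)**2 = -12*(-5)**2 = -12*25 = -300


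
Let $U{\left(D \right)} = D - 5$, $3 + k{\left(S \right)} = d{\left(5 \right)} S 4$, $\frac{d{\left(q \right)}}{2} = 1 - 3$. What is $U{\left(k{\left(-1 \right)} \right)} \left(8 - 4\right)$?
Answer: $32$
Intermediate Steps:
$d{\left(q \right)} = -4$ ($d{\left(q \right)} = 2 \left(1 - 3\right) = 2 \left(-2\right) = -4$)
$k{\left(S \right)} = -3 - 16 S$ ($k{\left(S \right)} = -3 + - 4 S 4 = -3 - 16 S$)
$U{\left(D \right)} = -5 + D$
$U{\left(k{\left(-1 \right)} \right)} \left(8 - 4\right) = \left(-5 - -13\right) \left(8 - 4\right) = \left(-5 + \left(-3 + 16\right)\right) 4 = \left(-5 + 13\right) 4 = 8 \cdot 4 = 32$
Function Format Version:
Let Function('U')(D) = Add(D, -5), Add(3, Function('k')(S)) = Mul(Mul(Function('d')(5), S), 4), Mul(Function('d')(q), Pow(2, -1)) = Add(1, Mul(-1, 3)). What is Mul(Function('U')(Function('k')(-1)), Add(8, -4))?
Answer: 32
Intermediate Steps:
Function('d')(q) = -4 (Function('d')(q) = Mul(2, Add(1, Mul(-1, 3))) = Mul(2, Add(1, -3)) = Mul(2, -2) = -4)
Function('k')(S) = Add(-3, Mul(-16, S)) (Function('k')(S) = Add(-3, Mul(Mul(-4, S), 4)) = Add(-3, Mul(-16, S)))
Function('U')(D) = Add(-5, D)
Mul(Function('U')(Function('k')(-1)), Add(8, -4)) = Mul(Add(-5, Add(-3, Mul(-16, -1))), Add(8, -4)) = Mul(Add(-5, Add(-3, 16)), 4) = Mul(Add(-5, 13), 4) = Mul(8, 4) = 32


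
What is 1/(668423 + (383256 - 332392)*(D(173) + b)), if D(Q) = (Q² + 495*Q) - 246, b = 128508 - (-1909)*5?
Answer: 1/12888130967 ≈ 7.7591e-11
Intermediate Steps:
b = 138053 (b = 128508 - 1*(-9545) = 128508 + 9545 = 138053)
D(Q) = -246 + Q² + 495*Q
1/(668423 + (383256 - 332392)*(D(173) + b)) = 1/(668423 + (383256 - 332392)*((-246 + 173² + 495*173) + 138053)) = 1/(668423 + 50864*((-246 + 29929 + 85635) + 138053)) = 1/(668423 + 50864*(115318 + 138053)) = 1/(668423 + 50864*253371) = 1/(668423 + 12887462544) = 1/12888130967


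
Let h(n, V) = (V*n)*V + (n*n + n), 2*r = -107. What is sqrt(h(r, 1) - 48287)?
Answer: I*sqrt(182127)/2 ≈ 213.38*I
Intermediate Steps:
r = -107/2 (r = (1/2)*(-107) = -107/2 ≈ -53.500)
h(n, V) = n + n**2 + n*V**2 (h(n, V) = n*V**2 + (n**2 + n) = n*V**2 + (n + n**2) = n + n**2 + n*V**2)
sqrt(h(r, 1) - 48287) = sqrt(-107*(1 - 107/2 + 1**2)/2 - 48287) = sqrt(-107*(1 - 107/2 + 1)/2 - 48287) = sqrt(-107/2*(-103/2) - 48287) = sqrt(11021/4 - 48287) = sqrt(-182127/4) = I*sqrt(182127)/2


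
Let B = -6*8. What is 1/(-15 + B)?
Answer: -1/63 ≈ -0.015873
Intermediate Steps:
B = -48
1/(-15 + B) = 1/(-15 - 48) = 1/(-63) = -1/63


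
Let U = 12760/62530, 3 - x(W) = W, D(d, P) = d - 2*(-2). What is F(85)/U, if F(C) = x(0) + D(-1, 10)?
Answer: 18759/638 ≈ 29.403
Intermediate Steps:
D(d, P) = 4 + d (D(d, P) = d + 4 = 4 + d)
x(W) = 3 - W
F(C) = 6 (F(C) = (3 - 1*0) + (4 - 1) = (3 + 0) + 3 = 3 + 3 = 6)
U = 1276/6253 (U = 12760*(1/62530) = 1276/6253 ≈ 0.20406)
F(85)/U = 6/(1276/6253) = 6*(6253/1276) = 18759/638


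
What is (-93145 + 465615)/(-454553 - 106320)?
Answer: -372470/560873 ≈ -0.66409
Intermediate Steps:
(-93145 + 465615)/(-454553 - 106320) = 372470/(-560873) = 372470*(-1/560873) = -372470/560873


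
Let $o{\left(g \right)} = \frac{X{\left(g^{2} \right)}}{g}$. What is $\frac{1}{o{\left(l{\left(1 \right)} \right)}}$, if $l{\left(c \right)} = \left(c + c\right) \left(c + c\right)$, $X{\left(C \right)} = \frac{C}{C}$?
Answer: $4$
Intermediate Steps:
$X{\left(C \right)} = 1$
$l{\left(c \right)} = 4 c^{2}$ ($l{\left(c \right)} = 2 c 2 c = 4 c^{2}$)
$o{\left(g \right)} = \frac{1}{g}$ ($o{\left(g \right)} = 1 \frac{1}{g} = \frac{1}{g}$)
$\frac{1}{o{\left(l{\left(1 \right)} \right)}} = \frac{1}{\frac{1}{4 \cdot 1^{2}}} = \frac{1}{\frac{1}{4 \cdot 1}} = \frac{1}{\frac{1}{4}} = 4$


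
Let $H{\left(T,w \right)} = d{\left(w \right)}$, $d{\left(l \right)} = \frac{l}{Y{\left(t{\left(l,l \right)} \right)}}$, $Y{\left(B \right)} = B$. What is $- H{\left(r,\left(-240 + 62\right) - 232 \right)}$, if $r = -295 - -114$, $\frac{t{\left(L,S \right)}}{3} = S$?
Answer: $- \frac{1}{3} \approx -0.33333$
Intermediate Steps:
$t{\left(L,S \right)} = 3 S$
$r = -181$ ($r = -295 + 114 = -181$)
$d{\left(l \right)} = \frac{1}{3}$ ($d{\left(l \right)} = \frac{l}{3 l} = l \frac{1}{3 l} = \frac{1}{3}$)
$H{\left(T,w \right)} = \frac{1}{3}$
$- H{\left(r,\left(-240 + 62\right) - 232 \right)} = \left(-1\right) \frac{1}{3} = - \frac{1}{3}$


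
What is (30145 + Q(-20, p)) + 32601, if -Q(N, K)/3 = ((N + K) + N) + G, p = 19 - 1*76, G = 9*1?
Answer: 63010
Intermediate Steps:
G = 9
p = -57 (p = 19 - 76 = -57)
Q(N, K) = -27 - 6*N - 3*K (Q(N, K) = -3*(((N + K) + N) + 9) = -3*(((K + N) + N) + 9) = -3*((K + 2*N) + 9) = -3*(9 + K + 2*N) = -27 - 6*N - 3*K)
(30145 + Q(-20, p)) + 32601 = (30145 + (-27 - 6*(-20) - 3*(-57))) + 32601 = (30145 + (-27 + 120 + 171)) + 32601 = (30145 + 264) + 32601 = 30409 + 32601 = 63010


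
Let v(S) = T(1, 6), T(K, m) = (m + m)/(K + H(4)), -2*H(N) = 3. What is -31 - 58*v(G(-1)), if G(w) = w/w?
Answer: 1361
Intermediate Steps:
H(N) = -3/2 (H(N) = -½*3 = -3/2)
G(w) = 1
T(K, m) = 2*m/(-3/2 + K) (T(K, m) = (m + m)/(K - 3/2) = (2*m)/(-3/2 + K) = 2*m/(-3/2 + K))
v(S) = -24 (v(S) = 4*6/(-3 + 2*1) = 4*6/(-3 + 2) = 4*6/(-1) = 4*6*(-1) = -24)
-31 - 58*v(G(-1)) = -31 - 58*(-24) = -31 + 1392 = 1361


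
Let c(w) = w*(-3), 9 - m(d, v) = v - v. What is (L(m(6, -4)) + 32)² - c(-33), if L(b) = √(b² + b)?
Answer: 1015 + 192*√10 ≈ 1622.2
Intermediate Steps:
m(d, v) = 9 (m(d, v) = 9 - (v - v) = 9 - 1*0 = 9 + 0 = 9)
c(w) = -3*w
L(b) = √(b + b²)
(L(m(6, -4)) + 32)² - c(-33) = (√(9*(1 + 9)) + 32)² - (-3)*(-33) = (√(9*10) + 32)² - 1*99 = (√90 + 32)² - 99 = (3*√10 + 32)² - 99 = (32 + 3*√10)² - 99 = -99 + (32 + 3*√10)²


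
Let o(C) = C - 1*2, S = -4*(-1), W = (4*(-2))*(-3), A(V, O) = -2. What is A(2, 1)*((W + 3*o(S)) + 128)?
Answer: -316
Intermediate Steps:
W = 24 (W = -8*(-3) = 24)
S = 4
o(C) = -2 + C (o(C) = C - 2 = -2 + C)
A(2, 1)*((W + 3*o(S)) + 128) = -2*((24 + 3*(-2 + 4)) + 128) = -2*((24 + 3*2) + 128) = -2*((24 + 6) + 128) = -2*(30 + 128) = -2*158 = -316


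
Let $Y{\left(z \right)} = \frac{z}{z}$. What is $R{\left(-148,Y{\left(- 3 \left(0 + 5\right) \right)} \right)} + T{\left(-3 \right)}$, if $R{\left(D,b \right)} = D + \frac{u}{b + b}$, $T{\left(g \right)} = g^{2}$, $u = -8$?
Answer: $-143$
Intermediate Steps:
$Y{\left(z \right)} = 1$
$R{\left(D,b \right)} = D - \frac{4}{b}$ ($R{\left(D,b \right)} = D - \frac{8}{b + b} = D - \frac{8}{2 b} = D - 8 \frac{1}{2 b} = D - \frac{4}{b}$)
$R{\left(-148,Y{\left(- 3 \left(0 + 5\right) \right)} \right)} + T{\left(-3 \right)} = \left(-148 - \frac{4}{1}\right) + \left(-3\right)^{2} = \left(-148 - 4\right) + 9 = -152 + 9 = -143$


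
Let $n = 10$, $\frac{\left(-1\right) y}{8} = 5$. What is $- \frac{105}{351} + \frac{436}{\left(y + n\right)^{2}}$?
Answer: $\frac{542}{2925} \approx 0.1853$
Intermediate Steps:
$y = -40$ ($y = \left(-8\right) 5 = -40$)
$- \frac{105}{351} + \frac{436}{\left(y + n\right)^{2}} = - \frac{105}{351} + \frac{436}{\left(-40 + 10\right)^{2}} = \left(-105\right) \frac{1}{351} + \frac{436}{\left(-30\right)^{2}} = - \frac{35}{117} + \frac{436}{900} = - \frac{35}{117} + 436 \cdot \frac{1}{900} = - \frac{35}{117} + \frac{109}{225} = \frac{542}{2925}$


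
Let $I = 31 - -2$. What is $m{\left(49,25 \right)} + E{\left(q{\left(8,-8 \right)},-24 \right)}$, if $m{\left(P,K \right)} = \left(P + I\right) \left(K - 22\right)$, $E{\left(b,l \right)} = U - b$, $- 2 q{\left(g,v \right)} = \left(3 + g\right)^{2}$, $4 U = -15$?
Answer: $\frac{1211}{4} \approx 302.75$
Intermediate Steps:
$I = 33$ ($I = 31 + 2 = 33$)
$U = - \frac{15}{4}$ ($U = \frac{1}{4} \left(-15\right) = - \frac{15}{4} \approx -3.75$)
$q{\left(g,v \right)} = - \frac{\left(3 + g\right)^{2}}{2}$
$E{\left(b,l \right)} = - \frac{15}{4} - b$
$m{\left(P,K \right)} = \left(-22 + K\right) \left(33 + P\right)$ ($m{\left(P,K \right)} = \left(P + 33\right) \left(K - 22\right) = \left(33 + P\right) \left(-22 + K\right) = \left(-22 + K\right) \left(33 + P\right)$)
$m{\left(49,25 \right)} + E{\left(q{\left(8,-8 \right)},-24 \right)} = \left(-726 - 1078 + 33 \cdot 25 + 25 \cdot 49\right) - \left(\frac{15}{4} - \frac{\left(3 + 8\right)^{2}}{2}\right) = \left(-726 - 1078 + 825 + 1225\right) - \left(\frac{15}{4} - \frac{11^{2}}{2}\right) = 246 - \left(\frac{15}{4} - \frac{121}{2}\right) = 246 - - \frac{227}{4} = 246 + \left(- \frac{15}{4} + \frac{121}{2}\right) = 246 + \frac{227}{4} = \frac{1211}{4}$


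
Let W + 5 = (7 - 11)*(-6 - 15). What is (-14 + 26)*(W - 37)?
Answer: 504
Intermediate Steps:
W = 79 (W = -5 + (7 - 11)*(-6 - 15) = -5 - 4*(-21) = -5 + 84 = 79)
(-14 + 26)*(W - 37) = (-14 + 26)*(79 - 37) = 12*42 = 504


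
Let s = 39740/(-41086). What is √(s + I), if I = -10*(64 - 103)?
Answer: 70*√33505633/20543 ≈ 19.724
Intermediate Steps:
I = 390 (I = -10*(-39) = 390)
s = -19870/20543 (s = 39740*(-1/41086) = -19870/20543 ≈ -0.96724)
√(s + I) = √(-19870/20543 + 390) = √(7991900/20543) = 70*√33505633/20543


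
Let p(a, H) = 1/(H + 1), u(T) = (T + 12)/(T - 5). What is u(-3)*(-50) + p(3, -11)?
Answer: 1123/20 ≈ 56.150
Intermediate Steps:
u(T) = (12 + T)/(-5 + T)
p(a, H) = 1/(1 + H)
u(-3)*(-50) + p(3, -11) = ((12 - 3)/(-5 - 3))*(-50) + 1/(1 - 11) = (9/(-8))*(-50) + 1/(-10) = -⅛*9*(-50) - ⅒ = -9/8*(-50) - ⅒ = 225/4 - ⅒ = 1123/20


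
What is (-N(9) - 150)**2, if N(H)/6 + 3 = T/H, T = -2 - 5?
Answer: 145924/9 ≈ 16214.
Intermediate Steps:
T = -7
N(H) = -18 - 42/H (N(H) = -18 + 6*(-7/H) = -18 - 42/H)
(-N(9) - 150)**2 = (-(-18 - 42/9) - 150)**2 = (-(-18 - 42*1/9) - 150)**2 = (-(-18 - 14/3) - 150)**2 = (-1*(-68/3) - 150)**2 = (68/3 - 150)**2 = (-382/3)**2 = 145924/9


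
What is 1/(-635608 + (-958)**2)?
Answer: 1/282156 ≈ 3.5441e-6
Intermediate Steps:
1/(-635608 + (-958)**2) = 1/(-635608 + 917764) = 1/282156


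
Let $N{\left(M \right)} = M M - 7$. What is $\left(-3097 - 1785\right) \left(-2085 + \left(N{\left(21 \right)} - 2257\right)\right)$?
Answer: $19078856$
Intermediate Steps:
$N{\left(M \right)} = -7 + M^{2}$ ($N{\left(M \right)} = M^{2} - 7 = -7 + M^{2}$)
$\left(-3097 - 1785\right) \left(-2085 + \left(N{\left(21 \right)} - 2257\right)\right) = \left(-3097 - 1785\right) \left(-2085 - \left(2264 - 441\right)\right) = - 4882 \left(-2085 + \left(\left(-7 + 441\right) - 2257\right)\right) = - 4882 \left(-2085 + \left(434 - 2257\right)\right) = - 4882 \left(-2085 - 1823\right) = \left(-4882\right) \left(-3908\right) = 19078856$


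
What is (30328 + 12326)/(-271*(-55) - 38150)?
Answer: -42654/23245 ≈ -1.8350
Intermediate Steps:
(30328 + 12326)/(-271*(-55) - 38150) = 42654/(14905 - 38150) = 42654/(-23245) = 42654*(-1/23245) = -42654/23245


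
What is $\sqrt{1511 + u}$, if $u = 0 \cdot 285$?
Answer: $\sqrt{1511} \approx 38.872$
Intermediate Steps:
$u = 0$
$\sqrt{1511 + u} = \sqrt{1511 + 0} = \sqrt{1511}$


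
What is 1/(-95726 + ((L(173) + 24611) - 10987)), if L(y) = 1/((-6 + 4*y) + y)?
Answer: -859/70525617 ≈ -1.2180e-5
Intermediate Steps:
L(y) = 1/(-6 + 5*y)
1/(-95726 + ((L(173) + 24611) - 10987)) = 1/(-95726 + ((1/(-6 + 5*173) + 24611) - 10987)) = 1/(-95726 + ((1/(-6 + 865) + 24611) - 10987)) = 1/(-95726 + ((1/859 + 24611) - 10987)) = 1/(-95726 + (21140850/859 - 10987)) = 1/(-95726 + 11703017/859) = 1/(-70525617/859) = -859/70525617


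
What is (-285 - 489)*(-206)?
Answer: 159444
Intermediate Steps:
(-285 - 489)*(-206) = -774*(-206) = 159444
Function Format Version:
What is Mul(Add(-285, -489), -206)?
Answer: 159444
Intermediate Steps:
Mul(Add(-285, -489), -206) = Mul(-774, -206) = 159444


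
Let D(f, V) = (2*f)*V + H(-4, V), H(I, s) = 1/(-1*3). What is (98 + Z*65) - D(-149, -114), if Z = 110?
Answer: -80171/3 ≈ -26724.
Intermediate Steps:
H(I, s) = -⅓ (H(I, s) = 1/(-3) = -⅓)
D(f, V) = -⅓ + 2*V*f (D(f, V) = (2*f)*V - ⅓ = 2*V*f - ⅓ = -⅓ + 2*V*f)
(98 + Z*65) - D(-149, -114) = (98 + 110*65) - (-⅓ + 2*(-114)*(-149)) = (98 + 7150) - (-⅓ + 33972) = 7248 - 1*101915/3 = 7248 - 101915/3 = -80171/3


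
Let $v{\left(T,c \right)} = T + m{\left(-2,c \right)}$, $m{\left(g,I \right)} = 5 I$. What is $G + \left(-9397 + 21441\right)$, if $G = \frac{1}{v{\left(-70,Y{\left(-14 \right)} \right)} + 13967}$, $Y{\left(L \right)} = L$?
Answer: $\frac{166532389}{13827} \approx 12044.0$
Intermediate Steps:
$v{\left(T,c \right)} = T + 5 c$
$G = \frac{1}{13827}$ ($G = \frac{1}{\left(-70 + 5 \left(-14\right)\right) + 13967} = \frac{1}{\left(-70 - 70\right) + 13967} = \frac{1}{-140 + 13967} = \frac{1}{13827} \approx 7.2322 \cdot 10^{-5}$)
$G + \left(-9397 + 21441\right) = \frac{1}{13827} + \left(-9397 + 21441\right) = \frac{1}{13827} + 12044 = \frac{166532389}{13827}$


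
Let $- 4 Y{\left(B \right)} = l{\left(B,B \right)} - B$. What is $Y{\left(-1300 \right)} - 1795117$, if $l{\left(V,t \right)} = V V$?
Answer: $-2217942$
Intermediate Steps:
$l{\left(V,t \right)} = V^{2}$
$Y{\left(B \right)} = - \frac{B^{2}}{4} + \frac{B}{4}$ ($Y{\left(B \right)} = - \frac{B^{2} - B}{4} = - \frac{B^{2}}{4} + \frac{B}{4}$)
$Y{\left(-1300 \right)} - 1795117 = \frac{1}{4} \left(-1300\right) \left(1 - -1300\right) - 1795117 = \frac{1}{4} \left(-1300\right) \left(1 + 1300\right) - 1795117 = \frac{1}{4} \left(-1300\right) 1301 - 1795117 = -422825 - 1795117 = -2217942$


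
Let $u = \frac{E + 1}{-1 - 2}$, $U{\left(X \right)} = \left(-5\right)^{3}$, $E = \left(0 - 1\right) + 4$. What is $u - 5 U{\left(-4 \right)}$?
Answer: $\frac{1871}{3} \approx 623.67$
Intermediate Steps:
$E = 3$ ($E = -1 + 4 = 3$)
$U{\left(X \right)} = -125$
$u = - \frac{4}{3}$ ($u = \frac{3 + 1}{-1 - 2} = \frac{4}{-3} = 4 \left(- \frac{1}{3}\right) = - \frac{4}{3} \approx -1.3333$)
$u - 5 U{\left(-4 \right)} = - \frac{4}{3} - -625 = - \frac{4}{3} + 625 = \frac{1871}{3}$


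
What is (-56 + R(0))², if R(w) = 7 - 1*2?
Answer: 2601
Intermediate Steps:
R(w) = 5 (R(w) = 7 - 2 = 5)
(-56 + R(0))² = (-56 + 5)² = (-51)² = 2601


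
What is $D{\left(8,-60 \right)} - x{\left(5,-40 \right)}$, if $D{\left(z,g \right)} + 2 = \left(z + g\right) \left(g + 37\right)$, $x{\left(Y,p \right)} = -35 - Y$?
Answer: $1234$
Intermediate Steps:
$D{\left(z,g \right)} = -2 + \left(37 + g\right) \left(g + z\right)$ ($D{\left(z,g \right)} = -2 + \left(z + g\right) \left(g + 37\right) = -2 + \left(g + z\right) \left(37 + g\right) = -2 + \left(37 + g\right) \left(g + z\right)$)
$D{\left(8,-60 \right)} - x{\left(5,-40 \right)} = \left(-2 + \left(-60\right)^{2} + 37 \left(-60\right) + 37 \cdot 8 - 480\right) - \left(-35 - 5\right) = \left(-2 + 3600 - 2220 + 296 - 480\right) - \left(-35 - 5\right) = 1194 - -40 = 1194 + 40 = 1234$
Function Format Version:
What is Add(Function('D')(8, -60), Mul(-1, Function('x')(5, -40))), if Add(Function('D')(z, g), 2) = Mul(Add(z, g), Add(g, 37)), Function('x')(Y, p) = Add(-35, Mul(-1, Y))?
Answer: 1234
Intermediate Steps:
Function('D')(z, g) = Add(-2, Mul(Add(37, g), Add(g, z))) (Function('D')(z, g) = Add(-2, Mul(Add(z, g), Add(g, 37))) = Add(-2, Mul(Add(g, z), Add(37, g))) = Add(-2, Mul(Add(37, g), Add(g, z))))
Add(Function('D')(8, -60), Mul(-1, Function('x')(5, -40))) = Add(Add(-2, Pow(-60, 2), Mul(37, -60), Mul(37, 8), Mul(-60, 8)), Mul(-1, Add(-35, Mul(-1, 5)))) = Add(Add(-2, 3600, -2220, 296, -480), Mul(-1, Add(-35, -5))) = Add(1194, Mul(-1, -40)) = Add(1194, 40) = 1234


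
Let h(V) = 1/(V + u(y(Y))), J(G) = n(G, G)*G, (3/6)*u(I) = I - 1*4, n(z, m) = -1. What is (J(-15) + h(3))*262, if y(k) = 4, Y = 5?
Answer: 12052/3 ≈ 4017.3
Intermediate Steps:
u(I) = -8 + 2*I (u(I) = 2*(I - 1*4) = 2*(I - 4) = 2*(-4 + I) = -8 + 2*I)
J(G) = -G
h(V) = 1/V (h(V) = 1/(V + (-8 + 2*4)) = 1/(V + (-8 + 8)) = 1/(V + 0) = 1/V)
(J(-15) + h(3))*262 = (-1*(-15) + 1/3)*262 = (15 + 1/3)*262 = (46/3)*262 = 12052/3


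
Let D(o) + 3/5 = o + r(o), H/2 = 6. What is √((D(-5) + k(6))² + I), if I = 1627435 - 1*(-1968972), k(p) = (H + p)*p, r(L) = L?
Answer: 4*√5634209/5 ≈ 1898.9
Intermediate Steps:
H = 12 (H = 2*6 = 12)
D(o) = -⅗ + 2*o (D(o) = -⅗ + (o + o) = -⅗ + 2*o)
k(p) = p*(12 + p) (k(p) = (12 + p)*p = p*(12 + p))
I = 3596407 (I = 1627435 + 1968972 = 3596407)
√((D(-5) + k(6))² + I) = √(((-⅗ + 2*(-5)) + 6*(12 + 6))² + 3596407) = √(((-⅗ - 10) + 6*18)² + 3596407) = √((-53/5 + 108)² + 3596407) = √((487/5)² + 3596407) = √(237169/25 + 3596407) = √(90147344/25) = 4*√5634209/5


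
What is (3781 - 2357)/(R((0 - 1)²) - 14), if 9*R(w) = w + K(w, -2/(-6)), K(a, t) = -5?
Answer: -6408/65 ≈ -98.585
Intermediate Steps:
R(w) = -5/9 + w/9 (R(w) = (w - 5)/9 = (-5 + w)/9 = -5/9 + w/9)
(3781 - 2357)/(R((0 - 1)²) - 14) = (3781 - 2357)/((-5/9 + (0 - 1)²/9) - 14) = 1424/((-5/9 + (⅑)*(-1)²) - 14) = 1424/((-5/9 + (⅑)*1) - 14) = 1424/((-5/9 + ⅑) - 14) = 1424/(-4/9 - 14) = 1424/(-130/9) = 1424*(-9/130) = -6408/65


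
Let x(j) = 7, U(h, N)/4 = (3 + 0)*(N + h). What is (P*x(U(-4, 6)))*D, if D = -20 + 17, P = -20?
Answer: 420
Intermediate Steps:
U(h, N) = 12*N + 12*h (U(h, N) = 4*((3 + 0)*(N + h)) = 4*(3*(N + h)) = 4*(3*N + 3*h) = 12*N + 12*h)
D = -3
(P*x(U(-4, 6)))*D = -20*7*(-3) = -140*(-3) = 420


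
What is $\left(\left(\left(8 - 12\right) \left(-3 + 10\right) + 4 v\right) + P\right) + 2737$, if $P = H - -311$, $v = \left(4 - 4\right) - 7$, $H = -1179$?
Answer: $1813$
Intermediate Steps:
$v = -7$ ($v = 0 - 7 = -7$)
$P = -868$ ($P = -1179 - -311 = -1179 + 311 = -868$)
$\left(\left(\left(8 - 12\right) \left(-3 + 10\right) + 4 v\right) + P\right) + 2737 = \left(\left(\left(8 - 12\right) \left(-3 + 10\right) + 4 \left(-7\right)\right) - 868\right) + 2737 = \left(\left(\left(-4\right) 7 - 28\right) - 868\right) + 2737 = \left(\left(-28 - 28\right) - 868\right) + 2737 = \left(-56 - 868\right) + 2737 = -924 + 2737 = 1813$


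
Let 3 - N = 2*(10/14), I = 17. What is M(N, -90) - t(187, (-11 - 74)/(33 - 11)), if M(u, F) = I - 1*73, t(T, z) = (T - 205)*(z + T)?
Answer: 35645/11 ≈ 3240.5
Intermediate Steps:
N = 11/7 (N = 3 - 2*10/14 = 3 - 2*10*(1/14) = 3 - 2*5/7 = 3 - 1*10/7 = 3 - 10/7 = 11/7 ≈ 1.5714)
t(T, z) = (-205 + T)*(T + z)
M(u, F) = -56 (M(u, F) = 17 - 1*73 = 17 - 73 = -56)
M(N, -90) - t(187, (-11 - 74)/(33 - 11)) = -56 - (187² - 205*187 - 205*(-11 - 74)/(33 - 11) + 187*((-11 - 74)/(33 - 11))) = -56 - (34969 - 38335 - (-17425)/22 + 187*(-85/22)) = -56 - (34969 - 38335 - (-17425)/22 + 187*(-85*1/22)) = -56 - (34969 - 38335 - 205*(-85/22) + 187*(-85/22)) = -56 - (34969 - 38335 + 17425/22 - 1445/2) = -56 - 1*(-36261/11) = -56 + 36261/11 = 35645/11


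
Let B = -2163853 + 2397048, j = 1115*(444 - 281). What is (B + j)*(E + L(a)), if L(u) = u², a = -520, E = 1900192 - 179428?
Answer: 826213590160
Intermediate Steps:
E = 1720764
j = 181745 (j = 1115*163 = 181745)
B = 233195
(B + j)*(E + L(a)) = (233195 + 181745)*(1720764 + (-520)²) = 414940*(1720764 + 270400) = 414940*1991164 = 826213590160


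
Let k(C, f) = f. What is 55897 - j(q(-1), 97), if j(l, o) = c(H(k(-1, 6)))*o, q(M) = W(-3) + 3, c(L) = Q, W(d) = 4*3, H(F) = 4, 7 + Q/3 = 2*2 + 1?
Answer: 56479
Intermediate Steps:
Q = -6 (Q = -21 + 3*(2*2 + 1) = -21 + 3*(4 + 1) = -21 + 3*5 = -21 + 15 = -6)
W(d) = 12
c(L) = -6
q(M) = 15 (q(M) = 12 + 3 = 15)
j(l, o) = -6*o
55897 - j(q(-1), 97) = 55897 - (-6)*97 = 55897 - 1*(-582) = 55897 + 582 = 56479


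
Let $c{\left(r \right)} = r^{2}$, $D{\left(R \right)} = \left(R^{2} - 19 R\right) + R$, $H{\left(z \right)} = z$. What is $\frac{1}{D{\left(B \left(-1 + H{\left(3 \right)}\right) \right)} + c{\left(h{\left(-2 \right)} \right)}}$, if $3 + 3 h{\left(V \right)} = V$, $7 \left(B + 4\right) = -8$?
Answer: $\frac{441}{129529} \approx 0.0034046$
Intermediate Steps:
$B = - \frac{36}{7}$ ($B = -4 + \frac{1}{7} \left(-8\right) = -4 - \frac{8}{7} = - \frac{36}{7} \approx -5.1429$)
$h{\left(V \right)} = -1 + \frac{V}{3}$
$D{\left(R \right)} = R^{2} - 18 R$
$\frac{1}{D{\left(B \left(-1 + H{\left(3 \right)}\right) \right)} + c{\left(h{\left(-2 \right)} \right)}} = \frac{1}{- \frac{36 \left(-1 + 3\right)}{7} \left(-18 - \frac{36 \left(-1 + 3\right)}{7}\right) + \left(-1 + \frac{1}{3} \left(-2\right)\right)^{2}} = \frac{1}{\left(- \frac{36}{7}\right) 2 \left(-18 - \frac{72}{7}\right) + \left(-1 - \frac{2}{3}\right)^{2}} = \frac{1}{- \frac{72 \left(-18 - \frac{72}{7}\right)}{7} + \left(- \frac{5}{3}\right)^{2}} = \frac{1}{\left(- \frac{72}{7}\right) \left(- \frac{198}{7}\right) + \frac{25}{9}} = \frac{1}{\frac{14256}{49} + \frac{25}{9}} = \frac{1}{\frac{129529}{441}} = \frac{441}{129529}$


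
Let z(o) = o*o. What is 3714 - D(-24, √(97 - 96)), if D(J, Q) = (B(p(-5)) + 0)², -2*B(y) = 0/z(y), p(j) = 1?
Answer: 3714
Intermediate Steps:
z(o) = o²
B(y) = 0 (B(y) = -0/(y²) = -0/y² = -½*0 = 0)
D(J, Q) = 0 (D(J, Q) = (0 + 0)² = 0² = 0)
3714 - D(-24, √(97 - 96)) = 3714 - 1*0 = 3714 + 0 = 3714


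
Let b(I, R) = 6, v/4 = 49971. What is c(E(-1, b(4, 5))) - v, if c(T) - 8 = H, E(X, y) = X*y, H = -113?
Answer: -199989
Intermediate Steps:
v = 199884 (v = 4*49971 = 199884)
c(T) = -105 (c(T) = 8 - 113 = -105)
c(E(-1, b(4, 5))) - v = -105 - 1*199884 = -105 - 199884 = -199989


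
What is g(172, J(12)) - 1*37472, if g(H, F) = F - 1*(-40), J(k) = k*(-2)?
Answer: -37456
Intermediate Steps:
J(k) = -2*k
g(H, F) = 40 + F (g(H, F) = F + 40 = 40 + F)
g(172, J(12)) - 1*37472 = (40 - 2*12) - 1*37472 = (40 - 24) - 37472 = 16 - 37472 = -37456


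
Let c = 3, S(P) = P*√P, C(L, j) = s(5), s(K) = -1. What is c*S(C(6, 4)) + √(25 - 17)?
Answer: -3*I + 2*√2 ≈ 2.8284 - 3.0*I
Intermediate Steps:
C(L, j) = -1
S(P) = P^(3/2)
c*S(C(6, 4)) + √(25 - 17) = 3*(-1)^(3/2) + √(25 - 17) = 3*(-I) + √8 = -3*I + 2*√2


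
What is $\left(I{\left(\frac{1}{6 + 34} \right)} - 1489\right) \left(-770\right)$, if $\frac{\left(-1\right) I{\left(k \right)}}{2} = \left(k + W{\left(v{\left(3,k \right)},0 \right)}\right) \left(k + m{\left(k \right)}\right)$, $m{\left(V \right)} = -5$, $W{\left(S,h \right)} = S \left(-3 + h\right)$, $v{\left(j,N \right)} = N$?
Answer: $\frac{45876523}{40} \approx 1.1469 \cdot 10^{6}$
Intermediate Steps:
$I{\left(k \right)} = 4 k \left(-5 + k\right)$ ($I{\left(k \right)} = - 2 \left(k + k \left(-3 + 0\right)\right) \left(k - 5\right) = - 2 \left(k + k \left(-3\right)\right) \left(-5 + k\right) = - 2 \left(k - 3 k\right) \left(-5 + k\right) = - 2 - 2 k \left(-5 + k\right) = - 2 \left(- 2 k \left(-5 + k\right)\right) = 4 k \left(-5 + k\right)$)
$\left(I{\left(\frac{1}{6 + 34} \right)} - 1489\right) \left(-770\right) = \left(\frac{4 \left(-5 + \frac{1}{6 + 34}\right)}{6 + 34} - 1489\right) \left(-770\right) = \left(\frac{4 \left(-5 + \frac{1}{40}\right)}{40} - 1489\right) \left(-770\right) = \left(4 \cdot \frac{1}{40} \left(-5 + \frac{1}{40}\right) - 1489\right) \left(-770\right) = \left(4 \cdot \frac{1}{40} \left(- \frac{199}{40}\right) - 1489\right) \left(-770\right) = \left(- \frac{199}{400} - 1489\right) \left(-770\right) = \left(- \frac{595799}{400}\right) \left(-770\right) = \frac{45876523}{40}$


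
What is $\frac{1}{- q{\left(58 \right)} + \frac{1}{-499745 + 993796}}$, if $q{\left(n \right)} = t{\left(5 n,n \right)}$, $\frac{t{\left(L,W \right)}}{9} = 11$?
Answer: $- \frac{494051}{48911048} \approx -0.010101$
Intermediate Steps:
$t{\left(L,W \right)} = 99$ ($t{\left(L,W \right)} = 9 \cdot 11 = 99$)
$q{\left(n \right)} = 99$
$\frac{1}{- q{\left(58 \right)} + \frac{1}{-499745 + 993796}} = \frac{1}{\left(-1\right) 99 + \frac{1}{-499745 + 993796}} = \frac{1}{-99 + \frac{1}{494051}} = \frac{1}{- \frac{48911048}{494051}} = - \frac{494051}{48911048}$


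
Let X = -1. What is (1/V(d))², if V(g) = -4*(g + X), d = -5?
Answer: 1/576 ≈ 0.0017361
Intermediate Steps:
V(g) = 4 - 4*g (V(g) = -4*(g - 1) = -4*(-1 + g) = 4 - 4*g)
(1/V(d))² = (1/(4 - 4*(-5)))² = (1/(4 + 20))² = (1/24)² = 1/576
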